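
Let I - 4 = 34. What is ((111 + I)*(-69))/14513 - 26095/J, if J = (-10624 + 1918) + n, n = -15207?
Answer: 5776834/15089103 ≈ 0.38285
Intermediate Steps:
I = 38 (I = 4 + 34 = 38)
J = -23913 (J = (-10624 + 1918) - 15207 = -8706 - 15207 = -23913)
((111 + I)*(-69))/14513 - 26095/J = ((111 + 38)*(-69))/14513 - 26095/(-23913) = (149*(-69))*(1/14513) - 26095*(-1/23913) = -10281*1/14513 + 26095/23913 = -447/631 + 26095/23913 = 5776834/15089103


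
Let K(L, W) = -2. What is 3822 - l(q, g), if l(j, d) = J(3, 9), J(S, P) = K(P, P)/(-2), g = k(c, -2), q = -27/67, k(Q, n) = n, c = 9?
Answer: 3821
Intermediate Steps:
q = -27/67 (q = -27*1/67 = -27/67 ≈ -0.40299)
g = -2
J(S, P) = 1 (J(S, P) = -2/(-2) = -2*(-½) = 1)
l(j, d) = 1
3822 - l(q, g) = 3822 - 1*1 = 3822 - 1 = 3821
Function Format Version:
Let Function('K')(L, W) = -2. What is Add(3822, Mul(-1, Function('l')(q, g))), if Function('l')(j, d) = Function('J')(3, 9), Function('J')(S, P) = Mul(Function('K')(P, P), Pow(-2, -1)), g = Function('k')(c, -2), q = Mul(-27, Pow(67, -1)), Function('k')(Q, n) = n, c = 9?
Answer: 3821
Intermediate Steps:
q = Rational(-27, 67) (q = Mul(-27, Rational(1, 67)) = Rational(-27, 67) ≈ -0.40299)
g = -2
Function('J')(S, P) = 1 (Function('J')(S, P) = Mul(-2, Pow(-2, -1)) = Mul(-2, Rational(-1, 2)) = 1)
Function('l')(j, d) = 1
Add(3822, Mul(-1, Function('l')(q, g))) = Add(3822, Mul(-1, 1)) = Add(3822, -1) = 3821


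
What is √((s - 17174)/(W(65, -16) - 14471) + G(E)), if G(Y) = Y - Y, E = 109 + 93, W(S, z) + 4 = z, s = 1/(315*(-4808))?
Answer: √15856865403846513970/3657818220 ≈ 1.0886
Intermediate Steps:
s = -1/1514520 (s = (1/315)*(-1/4808) = -1/1514520 ≈ -6.6027e-7)
W(S, z) = -4 + z
E = 202
G(Y) = 0
√((s - 17174)/(W(65, -16) - 14471) + G(E)) = √((-1/1514520 - 17174)/((-4 - 16) - 14471) + 0) = √(-26010366481/(1514520*(-20 - 14471)) + 0) = √(-26010366481/1514520/(-14491) + 0) = √(-26010366481/1514520*(-1/14491) + 0) = √(26010366481/21946909320 + 0) = √(26010366481/21946909320) = √15856865403846513970/3657818220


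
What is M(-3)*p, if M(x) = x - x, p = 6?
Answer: 0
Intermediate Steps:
M(x) = 0
M(-3)*p = 0*6 = 0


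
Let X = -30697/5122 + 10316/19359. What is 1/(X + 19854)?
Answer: 99156798/1968117642821 ≈ 5.0382e-5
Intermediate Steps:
X = -541424671/99156798 (X = -30697*1/5122 + 10316*(1/19359) = -30697/5122 + 10316/19359 = -541424671/99156798 ≈ -5.4603)
1/(X + 19854) = 1/(-541424671/99156798 + 19854) = 1/(1968117642821/99156798) = 99156798/1968117642821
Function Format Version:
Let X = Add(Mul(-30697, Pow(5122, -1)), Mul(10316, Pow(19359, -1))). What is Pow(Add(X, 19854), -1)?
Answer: Rational(99156798, 1968117642821) ≈ 5.0382e-5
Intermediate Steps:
X = Rational(-541424671, 99156798) (X = Add(Mul(-30697, Rational(1, 5122)), Mul(10316, Rational(1, 19359))) = Add(Rational(-30697, 5122), Rational(10316, 19359)) = Rational(-541424671, 99156798) ≈ -5.4603)
Pow(Add(X, 19854), -1) = Pow(Add(Rational(-541424671, 99156798), 19854), -1) = Pow(Rational(1968117642821, 99156798), -1) = Rational(99156798, 1968117642821)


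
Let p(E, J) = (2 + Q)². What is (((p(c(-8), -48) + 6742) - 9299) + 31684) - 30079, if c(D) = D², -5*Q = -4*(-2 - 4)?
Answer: -23604/25 ≈ -944.16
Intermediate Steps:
Q = -24/5 (Q = -(-4)*(-2 - 4)/5 = -(-4)*(-6)/5 = -⅕*24 = -24/5 ≈ -4.8000)
p(E, J) = 196/25 (p(E, J) = (2 - 24/5)² = (-14/5)² = 196/25)
(((p(c(-8), -48) + 6742) - 9299) + 31684) - 30079 = (((196/25 + 6742) - 9299) + 31684) - 30079 = ((168746/25 - 9299) + 31684) - 30079 = (-63729/25 + 31684) - 30079 = 728371/25 - 30079 = -23604/25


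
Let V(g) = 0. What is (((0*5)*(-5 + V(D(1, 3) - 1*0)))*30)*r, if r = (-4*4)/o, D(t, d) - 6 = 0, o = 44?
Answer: 0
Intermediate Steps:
D(t, d) = 6 (D(t, d) = 6 + 0 = 6)
r = -4/11 (r = -4*4/44 = -16*1/44 = -4/11 ≈ -0.36364)
(((0*5)*(-5 + V(D(1, 3) - 1*0)))*30)*r = (((0*5)*(-5 + 0))*30)*(-4/11) = ((0*(-5))*30)*(-4/11) = (0*30)*(-4/11) = 0*(-4/11) = 0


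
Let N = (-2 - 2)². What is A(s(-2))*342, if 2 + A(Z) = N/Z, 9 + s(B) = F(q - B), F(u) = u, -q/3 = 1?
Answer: -6156/5 ≈ -1231.2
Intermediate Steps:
q = -3 (q = -3*1 = -3)
N = 16 (N = (-4)² = 16)
s(B) = -12 - B (s(B) = -9 + (-3 - B) = -12 - B)
A(Z) = -2 + 16/Z
A(s(-2))*342 = (-2 + 16/(-12 - 1*(-2)))*342 = (-2 + 16/(-12 + 2))*342 = (-2 + 16/(-10))*342 = (-2 + 16*(-⅒))*342 = (-2 - 8/5)*342 = -18/5*342 = -6156/5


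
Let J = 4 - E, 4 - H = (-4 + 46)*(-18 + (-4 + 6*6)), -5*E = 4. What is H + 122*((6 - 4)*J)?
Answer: 2936/5 ≈ 587.20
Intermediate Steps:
E = -⅘ (E = -⅕*4 = -⅘ ≈ -0.80000)
H = -584 (H = 4 - (-4 + 46)*(-18 + (-4 + 6*6)) = 4 - 42*(-18 + (-4 + 36)) = 4 - 42*(-18 + 32) = 4 - 42*14 = 4 - 1*588 = 4 - 588 = -584)
J = 24/5 (J = 4 - 1*(-⅘) = 4 + ⅘ = 24/5 ≈ 4.8000)
H + 122*((6 - 4)*J) = -584 + 122*((6 - 4)*(24/5)) = -584 + 122*(2*(24/5)) = -584 + 122*(48/5) = -584 + 5856/5 = 2936/5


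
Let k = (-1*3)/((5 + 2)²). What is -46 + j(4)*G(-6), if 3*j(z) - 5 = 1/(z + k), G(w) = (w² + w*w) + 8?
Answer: 18162/193 ≈ 94.104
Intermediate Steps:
G(w) = 8 + 2*w² (G(w) = (w² + w²) + 8 = 2*w² + 8 = 8 + 2*w²)
k = -3/49 (k = -3/(7²) = -3/49 ≈ -0.061224)
j(z) = 5/3 + 1/(3*(-3/49 + z)) (j(z) = 5/3 + 1/(3*(z - 3/49)) = 5/3 + 1/(3*(-3/49 + z)))
-46 + j(4)*G(-6) = -46 + ((34 + 245*4)/(3*(-3 + 49*4)))*(8 + 2*(-6)²) = -46 + ((34 + 980)/(3*(-3 + 196)))*(8 + 2*36) = -46 + ((⅓)*1014/193)*(8 + 72) = -46 + ((⅓)*(1/193)*1014)*80 = -46 + (338/193)*80 = -46 + 27040/193 = 18162/193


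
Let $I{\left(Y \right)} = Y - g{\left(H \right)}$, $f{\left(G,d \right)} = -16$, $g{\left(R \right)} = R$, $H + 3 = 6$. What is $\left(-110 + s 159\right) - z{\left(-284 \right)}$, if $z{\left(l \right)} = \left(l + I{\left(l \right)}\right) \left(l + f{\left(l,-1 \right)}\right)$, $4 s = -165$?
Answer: $- \frac{711875}{4} \approx -1.7797 \cdot 10^{5}$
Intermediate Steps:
$H = 3$ ($H = -3 + 6 = 3$)
$s = - \frac{165}{4}$ ($s = \frac{1}{4} \left(-165\right) = - \frac{165}{4} \approx -41.25$)
$I{\left(Y \right)} = -3 + Y$ ($I{\left(Y \right)} = Y - 3 = -3 + Y$)
$z{\left(l \right)} = \left(-16 + l\right) \left(-3 + 2 l\right)$ ($z{\left(l \right)} = \left(l + \left(-3 + l\right)\right) \left(l - 16\right) = \left(-3 + 2 l\right) \left(-16 + l\right) = \left(-16 + l\right) \left(-3 + 2 l\right)$)
$\left(-110 + s 159\right) - z{\left(-284 \right)} = \left(-110 - \frac{26235}{4}\right) - \left(48 - -9940 + 2 \left(-284\right)^{2}\right) = \left(-110 - \frac{26235}{4}\right) - \left(48 + 9940 + 2 \cdot 80656\right) = - \frac{26675}{4} - \left(48 + 9940 + 161312\right) = - \frac{26675}{4} - 171300 = - \frac{711875}{4}$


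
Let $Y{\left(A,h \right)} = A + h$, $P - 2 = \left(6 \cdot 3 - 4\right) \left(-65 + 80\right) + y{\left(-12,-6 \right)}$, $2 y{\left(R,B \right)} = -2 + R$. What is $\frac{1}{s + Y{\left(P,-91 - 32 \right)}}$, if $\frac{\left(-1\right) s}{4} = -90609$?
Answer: $\frac{1}{362518} \approx 2.7585 \cdot 10^{-6}$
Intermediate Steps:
$s = 362436$ ($s = \left(-4\right) \left(-90609\right) = 362436$)
$y{\left(R,B \right)} = -1 + \frac{R}{2}$ ($y{\left(R,B \right)} = \frac{-2 + R}{2} = -1 + \frac{R}{2}$)
$P = 205$ ($P = 2 + \left(\left(6 \cdot 3 - 4\right) \left(-65 + 80\right) + \left(-1 + \frac{1}{2} \left(-12\right)\right)\right) = 2 + \left(\left(18 - 4\right) 15 - 7\right) = 2 + \left(14 \cdot 15 - 7\right) = 2 + \left(210 - 7\right) = 2 + 203 = 205$)
$\frac{1}{s + Y{\left(P,-91 - 32 \right)}} = \frac{1}{362436 + \left(205 - 123\right)} = \frac{1}{362436 + 82} = \frac{1}{362518}$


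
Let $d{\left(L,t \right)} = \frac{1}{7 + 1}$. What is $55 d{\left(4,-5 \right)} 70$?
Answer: $\frac{1925}{4} \approx 481.25$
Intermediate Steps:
$d{\left(L,t \right)} = \frac{1}{8}$
$55 d{\left(4,-5 \right)} 70 = 55 \cdot \frac{1}{8} \cdot 70 = \frac{55}{8} \cdot 70 = \frac{1925}{4}$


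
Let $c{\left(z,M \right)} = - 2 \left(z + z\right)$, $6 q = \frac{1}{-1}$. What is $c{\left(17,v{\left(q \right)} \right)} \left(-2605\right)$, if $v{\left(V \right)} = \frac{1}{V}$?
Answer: $177140$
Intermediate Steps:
$q = - \frac{1}{6}$ ($q = \frac{1}{6 \left(-1\right)} = \frac{1}{6} \left(-1\right) = - \frac{1}{6} \approx -0.16667$)
$c{\left(z,M \right)} = - 4 z$ ($c{\left(z,M \right)} = - 2 \cdot 2 z = - 4 z$)
$c{\left(17,v{\left(q \right)} \right)} \left(-2605\right) = \left(-4\right) 17 \left(-2605\right) = \left(-68\right) \left(-2605\right) = 177140$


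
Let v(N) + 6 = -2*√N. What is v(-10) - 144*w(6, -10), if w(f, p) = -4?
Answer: 570 - 2*I*√10 ≈ 570.0 - 6.3246*I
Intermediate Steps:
v(N) = -6 - 2*√N
v(-10) - 144*w(6, -10) = (-6 - 2*I*√10) - 144*(-4) = (-6 - 2*I*√10) + 576 = 570 - 2*I*√10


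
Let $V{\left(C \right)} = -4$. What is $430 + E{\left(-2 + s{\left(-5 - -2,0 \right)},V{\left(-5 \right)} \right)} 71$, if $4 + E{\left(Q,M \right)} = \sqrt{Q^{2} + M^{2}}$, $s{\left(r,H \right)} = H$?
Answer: $146 + 142 \sqrt{5} \approx 463.52$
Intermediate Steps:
$E{\left(Q,M \right)} = -4 + \sqrt{M^{2} + Q^{2}}$ ($E{\left(Q,M \right)} = -4 + \sqrt{Q^{2} + M^{2}} = -4 + \sqrt{M^{2} + Q^{2}}$)
$430 + E{\left(-2 + s{\left(-5 - -2,0 \right)},V{\left(-5 \right)} \right)} 71 = 430 + \left(-4 + \sqrt{\left(-4\right)^{2} + \left(-2 + 0\right)^{2}}\right) 71 = 430 + \left(-4 + \sqrt{16 + \left(-2\right)^{2}}\right) 71 = 430 + \left(-4 + \sqrt{16 + 4}\right) 71 = 430 + \left(-4 + \sqrt{20}\right) 71 = 430 + \left(-4 + 2 \sqrt{5}\right) 71 = 430 - \left(284 - 142 \sqrt{5}\right) = 146 + 142 \sqrt{5}$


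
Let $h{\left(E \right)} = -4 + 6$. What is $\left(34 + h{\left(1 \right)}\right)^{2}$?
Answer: $1296$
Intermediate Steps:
$h{\left(E \right)} = 2$
$\left(34 + h{\left(1 \right)}\right)^{2} = \left(34 + 2\right)^{2} = 36^{2} = 1296$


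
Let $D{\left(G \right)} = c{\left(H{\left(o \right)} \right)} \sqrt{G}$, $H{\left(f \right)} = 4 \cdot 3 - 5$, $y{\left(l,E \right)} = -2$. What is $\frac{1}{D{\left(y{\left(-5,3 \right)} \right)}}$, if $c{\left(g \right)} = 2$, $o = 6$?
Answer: $- \frac{i \sqrt{2}}{4} \approx - 0.35355 i$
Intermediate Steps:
$H{\left(f \right)} = 7$ ($H{\left(f \right)} = 12 - 5 = 7$)
$D{\left(G \right)} = 2 \sqrt{G}$
$\frac{1}{D{\left(y{\left(-5,3 \right)} \right)}} = \frac{1}{2 \sqrt{-2}} = \frac{1}{2 i \sqrt{2}} = - \frac{i \sqrt{2}}{4}$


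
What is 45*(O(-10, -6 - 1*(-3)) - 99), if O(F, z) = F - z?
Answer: -4770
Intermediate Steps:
45*(O(-10, -6 - 1*(-3)) - 99) = 45*((-10 - (-6 - 1*(-3))) - 99) = 45*((-10 - (-6 + 3)) - 99) = 45*((-10 - 1*(-3)) - 99) = 45*((-10 + 3) - 99) = 45*(-7 - 99) = 45*(-106) = -4770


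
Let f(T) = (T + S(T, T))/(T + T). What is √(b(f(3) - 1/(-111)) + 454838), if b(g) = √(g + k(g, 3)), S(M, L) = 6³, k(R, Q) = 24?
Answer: √(22416235992 + 222*√2982126)/222 ≈ 674.42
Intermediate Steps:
S(M, L) = 216
f(T) = (216 + T)/(2*T) (f(T) = (T + 216)/(T + T) = (216 + T)/((2*T)) = (216 + T)*(1/(2*T)) = (216 + T)/(2*T))
b(g) = √(24 + g) (b(g) = √(g + 24) = √(24 + g))
√(b(f(3) - 1/(-111)) + 454838) = √(√(24 + ((½)*(216 + 3)/3 - 1/(-111))) + 454838) = √(√(24 + ((½)*(⅓)*219 - 1*(-1/111))) + 454838) = √(√(24 + (73/2 + 1/111)) + 454838) = √(√(24 + 8105/222) + 454838) = √(√(13433/222) + 454838) = √(√2982126/222 + 454838) = √(454838 + √2982126/222)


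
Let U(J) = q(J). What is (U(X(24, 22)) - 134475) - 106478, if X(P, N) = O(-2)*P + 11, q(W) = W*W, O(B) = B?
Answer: -239584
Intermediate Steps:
q(W) = W²
X(P, N) = 11 - 2*P (X(P, N) = -2*P + 11 = 11 - 2*P)
U(J) = J²
(U(X(24, 22)) - 134475) - 106478 = ((11 - 2*24)² - 134475) - 106478 = ((11 - 48)² - 134475) - 106478 = ((-37)² - 134475) - 106478 = (1369 - 134475) - 106478 = -133106 - 106478 = -239584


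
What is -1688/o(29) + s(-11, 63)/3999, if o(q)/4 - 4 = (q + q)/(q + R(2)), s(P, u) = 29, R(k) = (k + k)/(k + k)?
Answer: -25311089/355911 ≈ -71.116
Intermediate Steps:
R(k) = 1 (R(k) = (2*k)/((2*k)) = (2*k)*(1/(2*k)) = 1)
o(q) = 16 + 8*q/(1 + q) (o(q) = 16 + 4*((q + q)/(q + 1)) = 16 + 4*((2*q)/(1 + q)) = 16 + 4*(2*q/(1 + q)) = 16 + 8*q/(1 + q))
-1688/o(29) + s(-11, 63)/3999 = -1688*(1 + 29)/(8*(2 + 3*29)) + 29/3999 = -1688*15/(4*(2 + 87)) + 29*(1/3999) = -1688/(8*(1/30)*89) + 29/3999 = -1688/356/15 + 29/3999 = -1688*15/356 + 29/3999 = -6330/89 + 29/3999 = -25311089/355911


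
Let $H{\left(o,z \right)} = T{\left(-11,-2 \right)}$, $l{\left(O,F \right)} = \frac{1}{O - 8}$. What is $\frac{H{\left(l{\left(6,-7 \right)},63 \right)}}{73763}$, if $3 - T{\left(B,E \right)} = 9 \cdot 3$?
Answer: $- \frac{24}{73763} \approx -0.00032537$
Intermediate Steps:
$l{\left(O,F \right)} = \frac{1}{-8 + O}$
$T{\left(B,E \right)} = -24$ ($T{\left(B,E \right)} = 3 - 9 \cdot 3 = 3 - 27 = -24$)
$H{\left(o,z \right)} = -24$
$\frac{H{\left(l{\left(6,-7 \right)},63 \right)}}{73763} = - \frac{24}{73763}$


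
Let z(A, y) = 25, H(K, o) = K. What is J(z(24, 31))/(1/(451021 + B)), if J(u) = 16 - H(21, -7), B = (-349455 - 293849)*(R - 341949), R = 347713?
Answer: 18537766175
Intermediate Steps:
B = -3708004256 (B = (-349455 - 293849)*(347713 - 341949) = -643304*5764 = -3708004256)
J(u) = -5 (J(u) = 16 - 1*21 = 16 - 21 = -5)
J(z(24, 31))/(1/(451021 + B)) = -5/(1/(451021 - 3708004256)) = -5/(1/(-3707553235)) = -5/(-1/3707553235) = -5*(-3707553235) = 18537766175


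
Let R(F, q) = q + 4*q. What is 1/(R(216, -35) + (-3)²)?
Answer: -1/166 ≈ -0.0060241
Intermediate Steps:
R(F, q) = 5*q
1/(R(216, -35) + (-3)²) = 1/(5*(-35) + (-3)²) = 1/(-175 + 9) = 1/(-166) = -1/166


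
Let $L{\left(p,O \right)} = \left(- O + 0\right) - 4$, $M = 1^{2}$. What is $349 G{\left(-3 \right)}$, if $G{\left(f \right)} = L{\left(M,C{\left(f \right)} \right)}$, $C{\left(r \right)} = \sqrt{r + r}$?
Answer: $-1396 - 349 i \sqrt{6} \approx -1396.0 - 854.87 i$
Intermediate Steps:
$M = 1$
$C{\left(r \right)} = \sqrt{2} \sqrt{r}$ ($C{\left(r \right)} = \sqrt{2 r} = \sqrt{2} \sqrt{r}$)
$L{\left(p,O \right)} = -4 - O$ ($L{\left(p,O \right)} = - O - 4 = -4 - O$)
$G{\left(f \right)} = -4 - \sqrt{2} \sqrt{f}$
$349 G{\left(-3 \right)} = 349 \left(-4 - \sqrt{2} \sqrt{-3}\right) = 349 \left(-4 - \sqrt{2} i \sqrt{3}\right) = 349 \left(-4 - i \sqrt{6}\right) = -1396 - 349 i \sqrt{6}$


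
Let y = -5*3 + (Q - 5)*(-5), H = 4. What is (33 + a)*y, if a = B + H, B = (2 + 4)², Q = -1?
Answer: 1095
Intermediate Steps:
B = 36 (B = 6² = 36)
a = 40 (a = 36 + 4 = 40)
y = 15 (y = -5*3 + (-1 - 5)*(-5) = -15 - 6*(-5) = -15 + 30 = 15)
(33 + a)*y = (33 + 40)*15 = 73*15 = 1095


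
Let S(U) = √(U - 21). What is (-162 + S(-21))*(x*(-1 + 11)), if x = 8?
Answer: -12960 + 80*I*√42 ≈ -12960.0 + 518.46*I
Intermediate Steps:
S(U) = √(-21 + U)
(-162 + S(-21))*(x*(-1 + 11)) = (-162 + √(-21 - 21))*(8*(-1 + 11)) = (-162 + √(-42))*(8*10) = (-162 + I*√42)*80 = -12960 + 80*I*√42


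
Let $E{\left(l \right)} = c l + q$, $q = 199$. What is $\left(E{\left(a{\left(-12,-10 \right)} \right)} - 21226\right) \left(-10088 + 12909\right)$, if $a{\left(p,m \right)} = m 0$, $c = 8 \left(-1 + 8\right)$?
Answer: $-59317167$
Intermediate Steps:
$c = 56$ ($c = 8 \cdot 7 = 56$)
$a{\left(p,m \right)} = 0$
$E{\left(l \right)} = 199 + 56 l$ ($E{\left(l \right)} = 56 l + 199 = 199 + 56 l$)
$\left(E{\left(a{\left(-12,-10 \right)} \right)} - 21226\right) \left(-10088 + 12909\right) = \left(\left(199 + 56 \cdot 0\right) - 21226\right) \left(-10088 + 12909\right) = \left(\left(199 + 0\right) - 21226\right) 2821 = \left(199 - 21226\right) 2821 = \left(-21027\right) 2821 = -59317167$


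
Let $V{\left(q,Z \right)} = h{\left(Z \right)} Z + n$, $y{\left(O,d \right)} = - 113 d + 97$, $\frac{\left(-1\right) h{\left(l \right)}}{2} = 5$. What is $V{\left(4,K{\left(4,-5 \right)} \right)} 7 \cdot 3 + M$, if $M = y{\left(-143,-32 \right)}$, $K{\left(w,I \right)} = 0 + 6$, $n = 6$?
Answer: $2579$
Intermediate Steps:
$h{\left(l \right)} = -10$ ($h{\left(l \right)} = \left(-2\right) 5 = -10$)
$y{\left(O,d \right)} = 97 - 113 d$
$K{\left(w,I \right)} = 6$
$M = 3713$ ($M = 97 - -3616 = 97 + 3616 = 3713$)
$V{\left(q,Z \right)} = 6 - 10 Z$ ($V{\left(q,Z \right)} = - 10 Z + 6 = 6 - 10 Z$)
$V{\left(4,K{\left(4,-5 \right)} \right)} 7 \cdot 3 + M = \left(6 - 60\right) 7 \cdot 3 + 3713 = \left(-54\right) 7 \cdot 3 + 3713 = \left(-378\right) 3 + 3713 = -1134 + 3713 = 2579$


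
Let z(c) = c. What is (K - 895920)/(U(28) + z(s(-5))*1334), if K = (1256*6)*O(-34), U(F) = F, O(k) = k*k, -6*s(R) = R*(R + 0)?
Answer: -23447088/16591 ≈ -1413.2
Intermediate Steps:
s(R) = -R²/6 (s(R) = -R*(R + 0)/6 = -R*R/6 = -R²/6)
O(k) = k²
K = 8711616 (K = (1256*6)*(-34)² = 7536*1156 = 8711616)
(K - 895920)/(U(28) + z(s(-5))*1334) = (8711616 - 895920)/(28 - ⅙*(-5)²*1334) = 7815696/(28 - ⅙*25*1334) = 7815696/(28 - 25/6*1334) = 7815696/(28 - 16675/3) = 7815696/(-16591/3) = 7815696*(-3/16591) = -23447088/16591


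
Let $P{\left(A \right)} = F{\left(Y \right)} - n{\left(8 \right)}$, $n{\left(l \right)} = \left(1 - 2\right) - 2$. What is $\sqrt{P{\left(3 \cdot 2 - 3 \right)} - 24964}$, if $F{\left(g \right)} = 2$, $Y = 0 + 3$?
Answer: $i \sqrt{24959} \approx 157.98 i$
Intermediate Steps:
$n{\left(l \right)} = -3$ ($n{\left(l \right)} = -1 - 2 = -3$)
$Y = 3$
$P{\left(A \right)} = 5$ ($P{\left(A \right)} = 2 - -3 = 2 + 3 = 5$)
$\sqrt{P{\left(3 \cdot 2 - 3 \right)} - 24964} = \sqrt{5 - 24964} = \sqrt{-24959} = i \sqrt{24959}$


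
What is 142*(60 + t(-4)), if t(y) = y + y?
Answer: 7384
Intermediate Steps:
t(y) = 2*y
142*(60 + t(-4)) = 142*(60 + 2*(-4)) = 142*(60 - 8) = 142*52 = 7384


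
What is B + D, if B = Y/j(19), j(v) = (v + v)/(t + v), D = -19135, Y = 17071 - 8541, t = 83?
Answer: 71465/19 ≈ 3761.3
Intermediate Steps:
Y = 8530
j(v) = 2*v/(83 + v) (j(v) = (v + v)/(83 + v) = (2*v)/(83 + v) = 2*v/(83 + v))
B = 435030/19 (B = 8530/((2*19/(83 + 19))) = 8530/((2*19/102)) = 8530/((2*19*(1/102))) = 8530/(19/51) = 8530*(51/19) = 435030/19 ≈ 22896.)
B + D = 435030/19 - 19135 = 71465/19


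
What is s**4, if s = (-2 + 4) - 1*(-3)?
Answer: 625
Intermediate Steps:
s = 5 (s = 2 + 3 = 5)
s**4 = 5**4 = 625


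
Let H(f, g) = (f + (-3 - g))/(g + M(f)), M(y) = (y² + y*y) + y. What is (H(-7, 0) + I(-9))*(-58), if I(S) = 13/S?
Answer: 73834/819 ≈ 90.151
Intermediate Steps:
M(y) = y + 2*y² (M(y) = (y² + y²) + y = 2*y² + y = y + 2*y²)
H(f, g) = (-3 + f - g)/(g + f*(1 + 2*f)) (H(f, g) = (f + (-3 - g))/(g + f*(1 + 2*f)) = (-3 + f - g)/(g + f*(1 + 2*f)))
(H(-7, 0) + I(-9))*(-58) = ((-3 - 7 - 1*0)/(0 - 7*(1 + 2*(-7))) + 13/(-9))*(-58) = ((-3 - 7 + 0)/(0 - 7*(1 - 14)) + 13*(-⅑))*(-58) = (-10/(0 - 7*(-13)) - 13/9)*(-58) = (-10/(0 + 91) - 13/9)*(-58) = (-10/91 - 13/9)*(-58) = -1273/819*(-58) = 73834/819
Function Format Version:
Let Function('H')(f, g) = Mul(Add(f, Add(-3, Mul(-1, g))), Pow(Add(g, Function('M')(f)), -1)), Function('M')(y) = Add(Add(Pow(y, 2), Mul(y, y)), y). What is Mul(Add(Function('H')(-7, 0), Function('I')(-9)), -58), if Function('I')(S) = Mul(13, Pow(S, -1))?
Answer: Rational(73834, 819) ≈ 90.151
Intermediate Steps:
Function('M')(y) = Add(y, Mul(2, Pow(y, 2))) (Function('M')(y) = Add(Add(Pow(y, 2), Pow(y, 2)), y) = Add(Mul(2, Pow(y, 2)), y) = Add(y, Mul(2, Pow(y, 2))))
Function('H')(f, g) = Mul(Pow(Add(g, Mul(f, Add(1, Mul(2, f)))), -1), Add(-3, f, Mul(-1, g))) (Function('H')(f, g) = Mul(Add(f, Add(-3, Mul(-1, g))), Pow(Add(g, Mul(f, Add(1, Mul(2, f)))), -1)) = Mul(Add(-3, f, Mul(-1, g)), Pow(Add(g, Mul(f, Add(1, Mul(2, f)))), -1)) = Mul(Pow(Add(g, Mul(f, Add(1, Mul(2, f)))), -1), Add(-3, f, Mul(-1, g))))
Mul(Add(Function('H')(-7, 0), Function('I')(-9)), -58) = Mul(Add(Mul(Pow(Add(0, Mul(-7, Add(1, Mul(2, -7)))), -1), Add(-3, -7, Mul(-1, 0))), Mul(13, Pow(-9, -1))), -58) = Mul(Add(Mul(Pow(Add(0, Mul(-7, Add(1, -14))), -1), Add(-3, -7, 0)), Mul(13, Rational(-1, 9))), -58) = Mul(Add(Mul(Pow(Add(0, Mul(-7, -13)), -1), -10), Rational(-13, 9)), -58) = Mul(Add(Mul(Pow(Add(0, 91), -1), -10), Rational(-13, 9)), -58) = Mul(Add(Mul(Pow(91, -1), -10), Rational(-13, 9)), -58) = Mul(Add(Mul(Rational(1, 91), -10), Rational(-13, 9)), -58) = Mul(Add(Rational(-10, 91), Rational(-13, 9)), -58) = Mul(Rational(-1273, 819), -58) = Rational(73834, 819)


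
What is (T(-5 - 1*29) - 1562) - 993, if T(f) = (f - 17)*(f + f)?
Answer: 913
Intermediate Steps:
T(f) = 2*f*(-17 + f) (T(f) = (-17 + f)*(2*f) = 2*f*(-17 + f))
(T(-5 - 1*29) - 1562) - 993 = (2*(-5 - 1*29)*(-17 + (-5 - 1*29)) - 1562) - 993 = (2*(-5 - 29)*(-17 + (-5 - 29)) - 1562) - 993 = (2*(-34)*(-17 - 34) - 1562) - 993 = (2*(-34)*(-51) - 1562) - 993 = (3468 - 1562) - 993 = 1906 - 993 = 913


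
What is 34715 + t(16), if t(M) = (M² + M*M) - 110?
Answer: 35117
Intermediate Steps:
t(M) = -110 + 2*M² (t(M) = (M² + M²) - 110 = 2*M² - 110 = -110 + 2*M²)
34715 + t(16) = 34715 + (-110 + 2*16²) = 34715 + (-110 + 2*256) = 34715 + (-110 + 512) = 34715 + 402 = 35117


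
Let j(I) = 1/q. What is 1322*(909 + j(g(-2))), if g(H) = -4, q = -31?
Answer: 37251316/31 ≈ 1.2017e+6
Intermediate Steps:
j(I) = -1/31 (j(I) = 1/(-31) = -1/31)
1322*(909 + j(g(-2))) = 1322*(909 - 1/31) = 1322*(28178/31) = 37251316/31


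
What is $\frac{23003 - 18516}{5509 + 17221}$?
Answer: $\frac{4487}{22730} \approx 0.1974$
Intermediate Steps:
$\frac{23003 - 18516}{5509 + 17221} = \frac{4487}{22730}$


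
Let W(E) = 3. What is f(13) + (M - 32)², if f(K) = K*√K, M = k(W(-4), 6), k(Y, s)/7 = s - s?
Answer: 1024 + 13*√13 ≈ 1070.9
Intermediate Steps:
k(Y, s) = 0 (k(Y, s) = 7*(s - s) = 7*0 = 0)
M = 0
f(K) = K^(3/2)
f(13) + (M - 32)² = 13^(3/2) + (0 - 32)² = 13*√13 + (-32)² = 13*√13 + 1024 = 1024 + 13*√13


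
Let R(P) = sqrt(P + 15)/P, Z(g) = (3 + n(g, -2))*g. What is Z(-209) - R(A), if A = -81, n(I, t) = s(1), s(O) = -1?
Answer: -418 + I*sqrt(66)/81 ≈ -418.0 + 0.1003*I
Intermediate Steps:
n(I, t) = -1
Z(g) = 2*g (Z(g) = (3 - 1)*g = 2*g)
R(P) = sqrt(15 + P)/P
Z(-209) - R(A) = 2*(-209) - sqrt(15 - 81)/(-81) = -418 - (-1)*sqrt(-66)/81 = -418 - (-1)*I*sqrt(66)/81 = -418 + I*sqrt(66)/81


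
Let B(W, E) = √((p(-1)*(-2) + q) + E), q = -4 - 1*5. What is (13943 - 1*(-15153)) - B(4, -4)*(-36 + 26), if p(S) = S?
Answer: 29096 + 10*I*√11 ≈ 29096.0 + 33.166*I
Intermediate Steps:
q = -9 (q = -4 - 5 = -9)
B(W, E) = √(-7 + E) (B(W, E) = √((-1*(-2) - 9) + E) = √((2 - 9) + E) = √(-7 + E))
(13943 - 1*(-15153)) - B(4, -4)*(-36 + 26) = (13943 - 1*(-15153)) - √(-7 - 4)*(-36 + 26) = (13943 + 15153) - √(-11)*(-10) = 29096 - I*√11*(-10) = 29096 - (-10)*I*√11 = 29096 + 10*I*√11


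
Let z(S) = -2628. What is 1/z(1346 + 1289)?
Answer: -1/2628 ≈ -0.00038052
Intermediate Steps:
1/z(1346 + 1289) = 1/(-2628) = -1/2628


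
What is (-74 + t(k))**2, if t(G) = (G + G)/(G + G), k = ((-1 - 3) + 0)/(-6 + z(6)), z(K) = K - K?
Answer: 5329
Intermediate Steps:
z(K) = 0
k = 2/3 (k = ((-1 - 3) + 0)/(-6 + 0) = (-4 + 0)/(-6) = -4*(-1/6) = 2/3 ≈ 0.66667)
t(G) = 1 (t(G) = (2*G)/((2*G)) = (2*G)*(1/(2*G)) = 1)
(-74 + t(k))**2 = (-74 + 1)**2 = (-73)**2 = 5329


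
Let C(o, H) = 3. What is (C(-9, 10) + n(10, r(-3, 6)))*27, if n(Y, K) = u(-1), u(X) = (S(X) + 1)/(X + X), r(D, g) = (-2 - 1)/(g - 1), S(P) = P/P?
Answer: 54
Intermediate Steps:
S(P) = 1
r(D, g) = -3/(-1 + g)
u(X) = 1/X (u(X) = (1 + 1)/(X + X) = 2/((2*X)) = 2*(1/(2*X)) = 1/X)
n(Y, K) = -1 (n(Y, K) = 1/(-1) = -1)
(C(-9, 10) + n(10, r(-3, 6)))*27 = (3 - 1)*27 = 2*27 = 54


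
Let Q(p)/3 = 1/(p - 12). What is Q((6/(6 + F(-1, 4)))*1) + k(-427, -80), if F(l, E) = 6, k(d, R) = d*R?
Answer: 785674/23 ≈ 34160.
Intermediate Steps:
k(d, R) = R*d
Q(p) = 3/(-12 + p) (Q(p) = 3/(p - 12) = 3/(-12 + p))
Q((6/(6 + F(-1, 4)))*1) + k(-427, -80) = 3/(-12 + (6/(6 + 6))*1) - 80*(-427) = 3/(-12 + (6/12)*1) + 34160 = 3/(-12 + (6*(1/12))*1) + 34160 = 3/(-12 + (½)*1) + 34160 = 3/(-12 + ½) + 34160 = 3/(-23/2) + 34160 = 3*(-2/23) + 34160 = -6/23 + 34160 = 785674/23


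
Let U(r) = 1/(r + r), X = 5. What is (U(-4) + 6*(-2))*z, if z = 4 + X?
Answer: -873/8 ≈ -109.13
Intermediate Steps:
z = 9 (z = 4 + 5 = 9)
U(r) = 1/(2*r)
(U(-4) + 6*(-2))*z = ((½)/(-4) + 6*(-2))*9 = ((½)*(-¼) - 12)*9 = (-⅛ - 12)*9 = -97/8*9 = -873/8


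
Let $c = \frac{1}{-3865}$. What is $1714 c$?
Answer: $- \frac{1714}{3865} \approx -0.44347$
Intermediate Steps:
$c = - \frac{1}{3865} \approx -0.00025873$
$1714 c = 1714 \left(- \frac{1}{3865}\right) = - \frac{1714}{3865}$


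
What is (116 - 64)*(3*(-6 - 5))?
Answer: -1716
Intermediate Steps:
(116 - 64)*(3*(-6 - 5)) = 52*(3*(-11)) = 52*(-33) = -1716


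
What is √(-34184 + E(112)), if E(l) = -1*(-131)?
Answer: I*√34053 ≈ 184.53*I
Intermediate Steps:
E(l) = 131
√(-34184 + E(112)) = √(-34184 + 131) = √(-34053) = I*√34053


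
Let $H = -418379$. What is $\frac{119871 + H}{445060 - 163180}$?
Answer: $- \frac{74627}{70470} \approx -1.059$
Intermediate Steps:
$\frac{119871 + H}{445060 - 163180} = \frac{119871 - 418379}{445060 - 163180} = - \frac{298508}{281880} = \left(-298508\right) \frac{1}{281880} = - \frac{74627}{70470}$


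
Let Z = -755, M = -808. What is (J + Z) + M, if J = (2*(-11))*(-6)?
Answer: -1431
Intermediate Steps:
J = 132 (J = -22*(-6) = 132)
(J + Z) + M = (132 - 755) - 808 = -623 - 808 = -1431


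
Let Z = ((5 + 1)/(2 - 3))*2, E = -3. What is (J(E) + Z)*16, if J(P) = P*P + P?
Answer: -96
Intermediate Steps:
J(P) = P + P² (J(P) = P² + P = P + P²)
Z = -12 (Z = (6/(-1))*2 = (6*(-1))*2 = -6*2 = -12)
(J(E) + Z)*16 = (-3*(1 - 3) - 12)*16 = (-3*(-2) - 12)*16 = (6 - 12)*16 = -6*16 = -96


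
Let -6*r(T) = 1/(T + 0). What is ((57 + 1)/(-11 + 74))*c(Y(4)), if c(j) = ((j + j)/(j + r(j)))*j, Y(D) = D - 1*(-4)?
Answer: 118784/8043 ≈ 14.769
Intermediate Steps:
r(T) = -1/(6*T) (r(T) = -1/(6*(T + 0)) = -1/(6*T))
Y(D) = 4 + D (Y(D) = D + 4 = 4 + D)
c(j) = 2*j**2/(j - 1/(6*j)) (c(j) = ((j + j)/(j - 1/(6*j)))*j = ((2*j)/(j - 1/(6*j)))*j = (2*j/(j - 1/(6*j)))*j = 2*j**2/(j - 1/(6*j)))
((57 + 1)/(-11 + 74))*c(Y(4)) = ((57 + 1)/(-11 + 74))*(12*(4 + 4)**3/(-1 + 6*(4 + 4)**2)) = (58/63)*(12*8**3/(-1 + 6*8**2)) = (58*(1/63))*(12*512/(-1 + 6*64)) = 58*(12*512/(-1 + 384))/63 = 58*(12*512/383)/63 = 58*(12*512*(1/383))/63 = (58/63)*(6144/383) = 118784/8043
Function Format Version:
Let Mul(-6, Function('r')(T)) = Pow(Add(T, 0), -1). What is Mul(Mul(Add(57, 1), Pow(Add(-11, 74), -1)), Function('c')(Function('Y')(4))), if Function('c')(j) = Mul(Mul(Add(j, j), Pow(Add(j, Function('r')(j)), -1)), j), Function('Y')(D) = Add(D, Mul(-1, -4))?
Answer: Rational(118784, 8043) ≈ 14.769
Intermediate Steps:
Function('r')(T) = Mul(Rational(-1, 6), Pow(T, -1)) (Function('r')(T) = Mul(Rational(-1, 6), Pow(Add(T, 0), -1)) = Mul(Rational(-1, 6), Pow(T, -1)))
Function('Y')(D) = Add(4, D) (Function('Y')(D) = Add(D, 4) = Add(4, D))
Function('c')(j) = Mul(2, Pow(j, 2), Pow(Add(j, Mul(Rational(-1, 6), Pow(j, -1))), -1)) (Function('c')(j) = Mul(Mul(Add(j, j), Pow(Add(j, Mul(Rational(-1, 6), Pow(j, -1))), -1)), j) = Mul(Mul(Mul(2, j), Pow(Add(j, Mul(Rational(-1, 6), Pow(j, -1))), -1)), j) = Mul(Mul(2, j, Pow(Add(j, Mul(Rational(-1, 6), Pow(j, -1))), -1)), j) = Mul(2, Pow(j, 2), Pow(Add(j, Mul(Rational(-1, 6), Pow(j, -1))), -1)))
Mul(Mul(Add(57, 1), Pow(Add(-11, 74), -1)), Function('c')(Function('Y')(4))) = Mul(Mul(Add(57, 1), Pow(Add(-11, 74), -1)), Mul(12, Pow(Add(4, 4), 3), Pow(Add(-1, Mul(6, Pow(Add(4, 4), 2))), -1))) = Mul(Mul(58, Pow(63, -1)), Mul(12, Pow(8, 3), Pow(Add(-1, Mul(6, Pow(8, 2))), -1))) = Mul(Mul(58, Rational(1, 63)), Mul(12, 512, Pow(Add(-1, Mul(6, 64)), -1))) = Mul(Rational(58, 63), Mul(12, 512, Pow(Add(-1, 384), -1))) = Mul(Rational(58, 63), Mul(12, 512, Pow(383, -1))) = Mul(Rational(58, 63), Mul(12, 512, Rational(1, 383))) = Mul(Rational(58, 63), Rational(6144, 383)) = Rational(118784, 8043)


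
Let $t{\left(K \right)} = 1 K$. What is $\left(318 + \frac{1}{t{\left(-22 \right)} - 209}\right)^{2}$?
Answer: $\frac{5395930849}{53361} \approx 1.0112 \cdot 10^{5}$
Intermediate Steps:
$t{\left(K \right)} = K$
$\left(318 + \frac{1}{t{\left(-22 \right)} - 209}\right)^{2} = \left(318 + \frac{1}{-22 - 209}\right)^{2} = \left(318 + \frac{1}{-231}\right)^{2} = \left(318 - \frac{1}{231}\right)^{2} = \left(\frac{73457}{231}\right)^{2} = \frac{5395930849}{53361}$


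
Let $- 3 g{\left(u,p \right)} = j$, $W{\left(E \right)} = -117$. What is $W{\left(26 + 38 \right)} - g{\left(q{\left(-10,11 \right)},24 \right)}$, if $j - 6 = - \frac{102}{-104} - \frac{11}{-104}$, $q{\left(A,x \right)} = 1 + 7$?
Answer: $- \frac{35767}{312} \approx -114.64$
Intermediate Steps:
$q{\left(A,x \right)} = 8$
$j = \frac{737}{104}$ ($j = 6 - - \frac{113}{104} = 6 + \left(\frac{51}{52} + \frac{11}{104}\right) = 6 + \frac{113}{104} = \frac{737}{104} \approx 7.0865$)
$g{\left(u,p \right)} = - \frac{737}{312}$ ($g{\left(u,p \right)} = \left(- \frac{1}{3}\right) \frac{737}{104} = - \frac{737}{312}$)
$W{\left(26 + 38 \right)} - g{\left(q{\left(-10,11 \right)},24 \right)} = -117 - - \frac{737}{312} = -117 + \frac{737}{312} = - \frac{35767}{312}$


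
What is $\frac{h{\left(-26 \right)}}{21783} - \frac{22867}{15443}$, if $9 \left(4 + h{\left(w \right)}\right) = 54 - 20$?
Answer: $- \frac{4483037635}{3027553821} \approx -1.4807$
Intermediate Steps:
$h{\left(w \right)} = - \frac{2}{9}$ ($h{\left(w \right)} = -4 + \frac{54 - 20}{9} = -4 + \frac{1}{9} \cdot 34 = -4 + \frac{34}{9} = - \frac{2}{9}$)
$\frac{h{\left(-26 \right)}}{21783} - \frac{22867}{15443} = - \frac{2}{9 \cdot 21783} - \frac{22867}{15443} = \left(- \frac{2}{9}\right) \frac{1}{21783} - \frac{22867}{15443} = - \frac{2}{196047} - \frac{22867}{15443} = - \frac{4483037635}{3027553821}$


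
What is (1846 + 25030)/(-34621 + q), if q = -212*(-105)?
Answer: -26876/12361 ≈ -2.1743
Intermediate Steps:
q = 22260
(1846 + 25030)/(-34621 + q) = (1846 + 25030)/(-34621 + 22260) = 26876/(-12361) = 26876*(-1/12361) = -26876/12361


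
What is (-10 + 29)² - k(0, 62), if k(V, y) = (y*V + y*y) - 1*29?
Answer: -3454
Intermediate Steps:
k(V, y) = -29 + y² + V*y (k(V, y) = (V*y + y²) - 29 = (y² + V*y) - 29 = -29 + y² + V*y)
(-10 + 29)² - k(0, 62) = (-10 + 29)² - (-29 + 62² + 0*62) = 19² - (-29 + 3844 + 0) = 361 - 1*3815 = 361 - 3815 = -3454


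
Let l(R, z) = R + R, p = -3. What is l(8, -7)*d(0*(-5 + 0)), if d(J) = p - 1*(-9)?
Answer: 96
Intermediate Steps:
l(R, z) = 2*R
d(J) = 6 (d(J) = -3 - 1*(-9) = -3 + 9 = 6)
l(8, -7)*d(0*(-5 + 0)) = (2*8)*6 = 16*6 = 96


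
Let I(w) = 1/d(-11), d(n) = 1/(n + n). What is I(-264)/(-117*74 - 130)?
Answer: 11/4394 ≈ 0.0025034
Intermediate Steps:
d(n) = 1/(2*n)
I(w) = -22 (I(w) = 1/((½)/(-11)) = 1/((½)*(-1/11)) = 1/(-1/22) = -22)
I(-264)/(-117*74 - 130) = -22/(-117*74 - 130) = -22/(-8658 - 130) = -22/(-8788) = -22*(-1/8788) = 11/4394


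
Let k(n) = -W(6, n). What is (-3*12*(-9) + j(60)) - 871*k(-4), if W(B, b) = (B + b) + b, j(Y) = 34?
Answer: -1384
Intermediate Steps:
W(B, b) = B + 2*b
k(n) = -6 - 2*n (k(n) = -(6 + 2*n) = -6 - 2*n)
(-3*12*(-9) + j(60)) - 871*k(-4) = (-3*12*(-9) + 34) - 871*(-6 - 2*(-4)) = (-36*(-9) + 34) - 871*(-6 + 8) = (324 + 34) - 871*2 = 358 - 1742 = -1384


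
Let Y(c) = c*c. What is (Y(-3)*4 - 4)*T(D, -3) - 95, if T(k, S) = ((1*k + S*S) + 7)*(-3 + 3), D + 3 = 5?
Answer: -95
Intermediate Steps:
D = 2 (D = -3 + 5 = 2)
T(k, S) = 0 (T(k, S) = ((k + S**2) + 7)*0 = (7 + k + S**2)*0 = 0)
Y(c) = c**2
(Y(-3)*4 - 4)*T(D, -3) - 95 = ((-3)**2*4 - 4)*0 - 95 = (9*4 - 4)*0 - 95 = (36 - 4)*0 - 95 = 32*0 - 95 = 0 - 95 = -95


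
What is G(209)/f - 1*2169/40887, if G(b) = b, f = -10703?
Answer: -45830/631477 ≈ -0.072576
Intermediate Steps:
G(209)/f - 1*2169/40887 = 209/(-10703) - 1*2169/40887 = 209*(-1/10703) - 2169*1/40887 = -19/973 - 241/4543 = -45830/631477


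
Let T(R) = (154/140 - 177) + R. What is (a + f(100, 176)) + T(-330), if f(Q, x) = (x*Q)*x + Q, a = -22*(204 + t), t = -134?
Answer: 30956541/10 ≈ 3.0957e+6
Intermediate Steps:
a = -1540 (a = -22*(204 - 134) = -22*70 = -1540)
f(Q, x) = Q + Q*x**2 (f(Q, x) = (Q*x)*x + Q = Q*x**2 + Q = Q + Q*x**2)
T(R) = -1759/10 + R (T(R) = (154*(1/140) - 177) + R = (11/10 - 177) + R = -1759/10 + R)
(a + f(100, 176)) + T(-330) = (-1540 + 100*(1 + 176**2)) + (-1759/10 - 330) = (-1540 + 100*(1 + 30976)) - 5059/10 = (-1540 + 100*30977) - 5059/10 = (-1540 + 3097700) - 5059/10 = 3096160 - 5059/10 = 30956541/10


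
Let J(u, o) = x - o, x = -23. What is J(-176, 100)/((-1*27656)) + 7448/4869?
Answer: 206580775/134657064 ≈ 1.5341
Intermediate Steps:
J(u, o) = -23 - o
J(-176, 100)/((-1*27656)) + 7448/4869 = (-23 - 1*100)/((-1*27656)) + 7448/4869 = (-23 - 100)/(-27656) + 7448*(1/4869) = -123*(-1/27656) + 7448/4869 = 123/27656 + 7448/4869 = 206580775/134657064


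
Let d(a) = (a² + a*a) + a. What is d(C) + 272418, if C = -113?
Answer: 297843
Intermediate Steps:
d(a) = a + 2*a² (d(a) = (a² + a²) + a = 2*a² + a = a + 2*a²)
d(C) + 272418 = -113*(1 + 2*(-113)) + 272418 = -113*(1 - 226) + 272418 = -113*(-225) + 272418 = 25425 + 272418 = 297843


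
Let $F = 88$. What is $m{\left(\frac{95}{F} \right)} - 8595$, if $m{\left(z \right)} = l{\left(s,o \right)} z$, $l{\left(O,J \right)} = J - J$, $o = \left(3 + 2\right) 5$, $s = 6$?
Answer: $-8595$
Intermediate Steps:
$o = 25$ ($o = 5 \cdot 5 = 25$)
$l{\left(O,J \right)} = 0$
$m{\left(z \right)} = 0$ ($m{\left(z \right)} = 0 z = 0$)
$m{\left(\frac{95}{F} \right)} - 8595 = 0 - 8595 = -8595$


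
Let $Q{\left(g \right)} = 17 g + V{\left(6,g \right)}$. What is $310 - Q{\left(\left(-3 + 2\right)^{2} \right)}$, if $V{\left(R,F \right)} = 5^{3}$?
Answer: $168$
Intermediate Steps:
$V{\left(R,F \right)} = 125$
$Q{\left(g \right)} = 125 + 17 g$ ($Q{\left(g \right)} = 17 g + 125 = 125 + 17 g$)
$310 - Q{\left(\left(-3 + 2\right)^{2} \right)} = 310 - \left(125 + 17 \left(-3 + 2\right)^{2}\right) = 310 - \left(125 + 17 \left(-1\right)^{2}\right) = 310 - \left(125 + 17 \cdot 1\right) = 310 - \left(125 + 17\right) = 310 - 142 = 168$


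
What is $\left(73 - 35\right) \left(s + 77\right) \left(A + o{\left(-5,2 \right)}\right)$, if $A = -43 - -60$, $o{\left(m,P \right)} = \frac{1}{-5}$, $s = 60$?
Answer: $\frac{437304}{5} \approx 87461.0$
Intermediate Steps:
$o{\left(m,P \right)} = - \frac{1}{5}$
$A = 17$ ($A = -43 + 60 = 17$)
$\left(73 - 35\right) \left(s + 77\right) \left(A + o{\left(-5,2 \right)}\right) = \left(73 - 35\right) \left(60 + 77\right) \left(17 - \frac{1}{5}\right) = 38 \cdot 137 \cdot \frac{84}{5} = 5206 \cdot \frac{84}{5} = \frac{437304}{5}$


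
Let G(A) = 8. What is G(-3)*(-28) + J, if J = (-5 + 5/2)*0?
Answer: -224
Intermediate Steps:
J = 0 (J = (-5 + 5*(½))*0 = (-5 + 5/2)*0 = -5/2*0 = 0)
G(-3)*(-28) + J = 8*(-28) + 0 = -224 + 0 = -224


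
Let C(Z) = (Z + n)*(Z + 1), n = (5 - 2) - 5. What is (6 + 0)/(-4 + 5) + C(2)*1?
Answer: 6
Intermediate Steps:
n = -2 (n = 3 - 5 = -2)
C(Z) = (1 + Z)*(-2 + Z) (C(Z) = (Z - 2)*(Z + 1) = (-2 + Z)*(1 + Z) = (1 + Z)*(-2 + Z))
(6 + 0)/(-4 + 5) + C(2)*1 = (6 + 0)/(-4 + 5) + (-2 + 2² - 1*2)*1 = 6/1 + (-2 + 4 - 2)*1 = 6*1 + 0*1 = 6 + 0 = 6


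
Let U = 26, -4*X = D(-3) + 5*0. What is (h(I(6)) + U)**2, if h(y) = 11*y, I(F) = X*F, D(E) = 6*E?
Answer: 104329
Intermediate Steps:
X = 9/2 (X = -(6*(-3) + 5*0)/4 = -(-18 + 0)/4 = -1/4*(-18) = 9/2 ≈ 4.5000)
I(F) = 9*F/2
(h(I(6)) + U)**2 = (11*((9/2)*6) + 26)**2 = (11*27 + 26)**2 = (297 + 26)**2 = 323**2 = 104329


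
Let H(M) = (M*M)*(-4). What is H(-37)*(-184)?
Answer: 1007584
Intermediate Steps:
H(M) = -4*M² (H(M) = M²*(-4) = -4*M²)
H(-37)*(-184) = -4*(-37)²*(-184) = -4*1369*(-184) = -5476*(-184) = 1007584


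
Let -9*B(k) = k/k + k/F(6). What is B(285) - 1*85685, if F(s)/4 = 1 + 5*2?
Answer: -33931589/396 ≈ -85686.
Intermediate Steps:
F(s) = 44 (F(s) = 4*(1 + 5*2) = 4*(1 + 10) = 4*11 = 44)
B(k) = -⅑ - k/396 (B(k) = -(k/k + k/44)/9 = -(1 + k*(1/44))/9 = -(1 + k/44)/9 = -⅑ - k/396)
B(285) - 1*85685 = (-⅑ - 1/396*285) - 1*85685 = (-⅑ - 95/132) - 85685 = -329/396 - 85685 = -33931589/396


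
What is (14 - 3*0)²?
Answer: 196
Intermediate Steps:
(14 - 3*0)² = (14 + 0)² = 14² = 196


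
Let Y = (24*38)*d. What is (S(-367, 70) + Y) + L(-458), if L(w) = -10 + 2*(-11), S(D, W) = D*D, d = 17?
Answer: 150161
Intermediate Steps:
S(D, W) = D²
Y = 15504 (Y = (24*38)*17 = 912*17 = 15504)
L(w) = -32 (L(w) = -10 - 22 = -32)
(S(-367, 70) + Y) + L(-458) = ((-367)² + 15504) - 32 = (134689 + 15504) - 32 = 150193 - 32 = 150161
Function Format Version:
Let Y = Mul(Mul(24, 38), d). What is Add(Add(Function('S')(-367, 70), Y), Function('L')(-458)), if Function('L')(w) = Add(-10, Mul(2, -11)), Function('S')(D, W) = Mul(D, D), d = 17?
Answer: 150161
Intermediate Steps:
Function('S')(D, W) = Pow(D, 2)
Y = 15504 (Y = Mul(Mul(24, 38), 17) = Mul(912, 17) = 15504)
Function('L')(w) = -32 (Function('L')(w) = Add(-10, -22) = -32)
Add(Add(Function('S')(-367, 70), Y), Function('L')(-458)) = Add(Add(Pow(-367, 2), 15504), -32) = Add(Add(134689, 15504), -32) = Add(150193, -32) = 150161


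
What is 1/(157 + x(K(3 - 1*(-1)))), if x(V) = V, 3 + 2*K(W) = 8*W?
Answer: 2/343 ≈ 0.0058309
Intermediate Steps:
K(W) = -3/2 + 4*W (K(W) = -3/2 + (8*W)/2 = -3/2 + 4*W)
1/(157 + x(K(3 - 1*(-1)))) = 1/(157 + (-3/2 + 4*(3 - 1*(-1)))) = 1/(157 + (-3/2 + 4*(3 + 1))) = 1/(157 + (-3/2 + 4*4)) = 1/(157 + (-3/2 + 16)) = 1/(157 + 29/2) = 1/(343/2) = 2/343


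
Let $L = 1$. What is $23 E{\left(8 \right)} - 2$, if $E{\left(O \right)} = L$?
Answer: $21$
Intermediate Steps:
$E{\left(O \right)} = 1$
$23 E{\left(8 \right)} - 2 = 23 \cdot 1 - 2 = 23 - 2 = 21$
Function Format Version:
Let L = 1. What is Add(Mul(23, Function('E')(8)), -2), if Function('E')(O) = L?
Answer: 21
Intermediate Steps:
Function('E')(O) = 1
Add(Mul(23, Function('E')(8)), -2) = Add(Mul(23, 1), -2) = Add(23, -2) = 21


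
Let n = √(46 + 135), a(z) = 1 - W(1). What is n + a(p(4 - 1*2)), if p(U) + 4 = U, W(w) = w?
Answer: √181 ≈ 13.454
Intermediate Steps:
p(U) = -4 + U
a(z) = 0 (a(z) = 1 - 1*1 = 1 - 1 = 0)
n = √181 ≈ 13.454
n + a(p(4 - 1*2)) = √181 + 0 = √181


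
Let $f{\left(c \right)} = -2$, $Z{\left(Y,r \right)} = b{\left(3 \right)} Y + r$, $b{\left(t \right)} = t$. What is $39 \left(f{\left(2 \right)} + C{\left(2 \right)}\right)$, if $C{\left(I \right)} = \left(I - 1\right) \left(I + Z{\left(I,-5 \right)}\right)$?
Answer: $39$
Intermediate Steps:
$Z{\left(Y,r \right)} = r + 3 Y$ ($Z{\left(Y,r \right)} = 3 Y + r = r + 3 Y$)
$C{\left(I \right)} = \left(-1 + I\right) \left(-5 + 4 I\right)$ ($C{\left(I \right)} = \left(I - 1\right) \left(I + \left(-5 + 3 I\right)\right) = \left(-1 + I\right) \left(-5 + 4 I\right)$)
$39 \left(f{\left(2 \right)} + C{\left(2 \right)}\right) = 39 \left(-2 + \left(5 - 18 + 4 \cdot 2^{2}\right)\right) = 39 \left(-2 + \left(5 - 18 + 4 \cdot 4\right)\right) = 39 \left(-2 + \left(5 - 18 + 16\right)\right) = 39 \left(-2 + 3\right) = 39 \cdot 1 = 39$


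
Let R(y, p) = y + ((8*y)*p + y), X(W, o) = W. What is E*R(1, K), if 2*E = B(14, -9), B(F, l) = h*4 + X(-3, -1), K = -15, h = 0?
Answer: 177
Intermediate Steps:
R(y, p) = 2*y + 8*p*y (R(y, p) = y + (8*p*y + y) = y + (y + 8*p*y) = 2*y + 8*p*y)
B(F, l) = -3 (B(F, l) = 0*4 - 3 = 0 - 3 = -3)
E = -3/2 (E = (½)*(-3) = -3/2 ≈ -1.5000)
E*R(1, K) = -3*(1 + 4*(-15)) = -3*(1 - 60) = -3*(-59) = -3/2*(-118) = 177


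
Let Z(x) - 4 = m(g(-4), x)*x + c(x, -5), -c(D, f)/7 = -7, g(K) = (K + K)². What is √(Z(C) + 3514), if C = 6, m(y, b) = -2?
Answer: 3*√395 ≈ 59.624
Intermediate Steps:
g(K) = 4*K² (g(K) = (2*K)² = 4*K²)
c(D, f) = 49 (c(D, f) = -7*(-7) = 49)
Z(x) = 53 - 2*x (Z(x) = 4 + (-2*x + 49) = 4 + (49 - 2*x) = 53 - 2*x)
√(Z(C) + 3514) = √((53 - 2*6) + 3514) = √((53 - 12) + 3514) = √(41 + 3514) = √3555 = 3*√395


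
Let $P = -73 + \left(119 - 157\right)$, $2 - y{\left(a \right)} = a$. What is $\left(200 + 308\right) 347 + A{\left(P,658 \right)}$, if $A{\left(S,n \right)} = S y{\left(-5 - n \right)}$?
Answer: $102461$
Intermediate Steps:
$y{\left(a \right)} = 2 - a$
$P = -111$ ($P = -73 + \left(119 - 157\right) = -73 - 38 = -111$)
$A{\left(S,n \right)} = S \left(7 + n\right)$ ($A{\left(S,n \right)} = S \left(2 - \left(-5 - n\right)\right) = S \left(2 + \left(5 + n\right)\right) = S \left(7 + n\right)$)
$\left(200 + 308\right) 347 + A{\left(P,658 \right)} = \left(200 + 308\right) 347 - 111 \left(7 + 658\right) = 508 \cdot 347 - 73815 = 176276 - 73815 = 102461$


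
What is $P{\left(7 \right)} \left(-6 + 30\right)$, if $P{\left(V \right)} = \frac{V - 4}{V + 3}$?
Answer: $\frac{36}{5} \approx 7.2$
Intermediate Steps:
$P{\left(V \right)} = \frac{-4 + V}{3 + V}$
$P{\left(7 \right)} \left(-6 + 30\right) = \frac{-4 + 7}{3 + 7} \left(-6 + 30\right) = \frac{1}{10} \cdot 3 \cdot 24 = \frac{3}{10} \cdot 24 = \frac{36}{5}$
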